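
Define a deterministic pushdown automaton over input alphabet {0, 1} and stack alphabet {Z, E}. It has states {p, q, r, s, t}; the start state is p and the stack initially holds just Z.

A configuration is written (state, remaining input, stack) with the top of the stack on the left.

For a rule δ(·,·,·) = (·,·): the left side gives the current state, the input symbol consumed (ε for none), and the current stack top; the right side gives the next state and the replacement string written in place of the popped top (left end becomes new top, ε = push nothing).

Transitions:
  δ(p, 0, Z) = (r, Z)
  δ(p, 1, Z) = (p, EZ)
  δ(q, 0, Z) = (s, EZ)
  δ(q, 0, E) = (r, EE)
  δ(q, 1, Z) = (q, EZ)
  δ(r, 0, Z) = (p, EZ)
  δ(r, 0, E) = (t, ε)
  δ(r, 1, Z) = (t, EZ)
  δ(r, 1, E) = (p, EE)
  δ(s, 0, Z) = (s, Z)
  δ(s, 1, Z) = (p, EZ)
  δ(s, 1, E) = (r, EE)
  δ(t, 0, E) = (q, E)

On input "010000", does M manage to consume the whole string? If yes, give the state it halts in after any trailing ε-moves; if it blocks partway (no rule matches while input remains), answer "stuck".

q

(p, 010000, Z)
  read 0, top Z: go to r, push Z → (r, 10000, Z)
  read 1, top Z: go to t, push EZ → (t, 0000, EZ)
  read 0, top E: go to q, push E → (q, 000, EZ)
  read 0, top E: go to r, push EE → (r, 00, EEZ)
  read 0, top E: go to t, push ε → (t, 0, EZ)
  read 0, top E: go to q, push E → (q, ε, EZ)
All input consumed; M is in state q.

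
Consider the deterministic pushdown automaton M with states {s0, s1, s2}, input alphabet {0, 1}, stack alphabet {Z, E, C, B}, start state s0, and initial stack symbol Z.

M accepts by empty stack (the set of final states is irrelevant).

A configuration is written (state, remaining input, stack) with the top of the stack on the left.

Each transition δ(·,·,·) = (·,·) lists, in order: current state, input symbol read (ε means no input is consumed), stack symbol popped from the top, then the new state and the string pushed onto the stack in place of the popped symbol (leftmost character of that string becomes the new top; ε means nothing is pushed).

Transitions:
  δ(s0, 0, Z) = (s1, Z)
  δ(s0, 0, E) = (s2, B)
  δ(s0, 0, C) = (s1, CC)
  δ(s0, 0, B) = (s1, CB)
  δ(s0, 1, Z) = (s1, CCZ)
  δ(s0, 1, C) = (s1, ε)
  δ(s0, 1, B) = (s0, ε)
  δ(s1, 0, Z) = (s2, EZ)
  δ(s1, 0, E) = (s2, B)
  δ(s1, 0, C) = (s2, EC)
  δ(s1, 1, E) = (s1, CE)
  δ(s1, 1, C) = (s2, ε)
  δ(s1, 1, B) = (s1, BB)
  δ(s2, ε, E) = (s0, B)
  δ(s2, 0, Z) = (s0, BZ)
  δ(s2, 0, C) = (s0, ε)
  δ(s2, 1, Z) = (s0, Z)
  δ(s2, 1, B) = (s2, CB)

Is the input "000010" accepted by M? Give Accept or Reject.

(s0, 000010, Z) ⊢ (s1, 00010, Z) ⊢ (s2, 0010, EZ) ⊢ (s0, 0010, BZ) ⊢ (s1, 010, CBZ) ⊢ (s2, 10, ECBZ) ⊢ (s0, 10, BCBZ) ⊢ (s0, 0, CBZ) ⊢ (s1, ε, CCBZ)
All input consumed; stack is CCBZ, not empty, and no further ε-move applies.

Reject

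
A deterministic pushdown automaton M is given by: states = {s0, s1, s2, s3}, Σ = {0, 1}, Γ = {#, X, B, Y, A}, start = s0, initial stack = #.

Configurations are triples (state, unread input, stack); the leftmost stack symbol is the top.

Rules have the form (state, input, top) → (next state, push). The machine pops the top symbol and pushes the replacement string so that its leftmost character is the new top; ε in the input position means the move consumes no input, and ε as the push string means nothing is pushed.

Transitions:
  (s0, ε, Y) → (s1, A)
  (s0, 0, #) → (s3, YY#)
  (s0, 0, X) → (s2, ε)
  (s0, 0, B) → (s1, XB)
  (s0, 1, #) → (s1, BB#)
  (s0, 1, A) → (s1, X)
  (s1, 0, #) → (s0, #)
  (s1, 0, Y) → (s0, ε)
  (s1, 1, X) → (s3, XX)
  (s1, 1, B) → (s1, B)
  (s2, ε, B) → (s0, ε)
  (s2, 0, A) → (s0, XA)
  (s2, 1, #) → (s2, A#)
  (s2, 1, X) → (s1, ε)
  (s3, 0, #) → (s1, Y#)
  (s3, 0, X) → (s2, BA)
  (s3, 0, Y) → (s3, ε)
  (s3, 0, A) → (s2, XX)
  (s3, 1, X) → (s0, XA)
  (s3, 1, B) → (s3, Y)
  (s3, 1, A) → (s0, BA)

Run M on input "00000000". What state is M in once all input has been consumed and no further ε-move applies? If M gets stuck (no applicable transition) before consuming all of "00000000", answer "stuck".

s3

(s0, 00000000, #)
  read 0, top #: go to s3, push YY# → (s3, 0000000, YY#)
  read 0, top Y: go to s3, push ε → (s3, 000000, Y#)
  read 0, top Y: go to s3, push ε → (s3, 00000, #)
  read 0, top #: go to s1, push Y# → (s1, 0000, Y#)
  read 0, top Y: go to s0, push ε → (s0, 000, #)
  read 0, top #: go to s3, push YY# → (s3, 00, YY#)
  read 0, top Y: go to s3, push ε → (s3, 0, Y#)
  read 0, top Y: go to s3, push ε → (s3, ε, #)
All input consumed; M is in state s3.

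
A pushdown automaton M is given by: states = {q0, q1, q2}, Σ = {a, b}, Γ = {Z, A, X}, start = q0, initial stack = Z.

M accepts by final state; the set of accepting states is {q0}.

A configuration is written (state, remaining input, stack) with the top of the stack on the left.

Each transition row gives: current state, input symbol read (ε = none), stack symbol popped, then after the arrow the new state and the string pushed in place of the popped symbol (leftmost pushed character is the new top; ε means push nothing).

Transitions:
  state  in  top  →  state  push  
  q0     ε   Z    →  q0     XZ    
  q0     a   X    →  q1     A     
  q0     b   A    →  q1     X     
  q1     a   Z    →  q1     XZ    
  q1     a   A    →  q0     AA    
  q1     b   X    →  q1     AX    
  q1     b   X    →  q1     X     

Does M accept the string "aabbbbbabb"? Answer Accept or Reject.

No computation consumes all input and reaches a final state.

Reject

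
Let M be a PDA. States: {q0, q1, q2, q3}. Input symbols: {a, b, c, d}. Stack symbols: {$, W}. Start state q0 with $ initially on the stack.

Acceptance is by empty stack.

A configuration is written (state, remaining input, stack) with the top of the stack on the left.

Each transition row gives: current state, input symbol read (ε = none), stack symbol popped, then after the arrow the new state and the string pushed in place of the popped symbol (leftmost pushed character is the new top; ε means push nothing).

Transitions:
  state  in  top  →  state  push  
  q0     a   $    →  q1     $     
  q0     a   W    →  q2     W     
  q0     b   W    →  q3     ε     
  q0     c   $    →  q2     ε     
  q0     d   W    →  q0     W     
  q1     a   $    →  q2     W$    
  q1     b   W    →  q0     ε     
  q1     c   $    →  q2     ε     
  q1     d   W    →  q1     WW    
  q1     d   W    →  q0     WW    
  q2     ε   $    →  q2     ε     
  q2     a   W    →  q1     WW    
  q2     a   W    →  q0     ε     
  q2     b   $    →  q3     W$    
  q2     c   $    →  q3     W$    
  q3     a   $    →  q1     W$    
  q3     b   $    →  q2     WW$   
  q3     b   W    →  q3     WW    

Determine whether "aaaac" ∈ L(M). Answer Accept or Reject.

One accepting computation: (q0, aaaac, $) ⊢ (q1, aaac, $) ⊢ (q2, aac, W$) ⊢ (q0, ac, $) ⊢ (q1, c, $) ⊢ (q2, ε, ε)
All input consumed and the stack is empty.

Accept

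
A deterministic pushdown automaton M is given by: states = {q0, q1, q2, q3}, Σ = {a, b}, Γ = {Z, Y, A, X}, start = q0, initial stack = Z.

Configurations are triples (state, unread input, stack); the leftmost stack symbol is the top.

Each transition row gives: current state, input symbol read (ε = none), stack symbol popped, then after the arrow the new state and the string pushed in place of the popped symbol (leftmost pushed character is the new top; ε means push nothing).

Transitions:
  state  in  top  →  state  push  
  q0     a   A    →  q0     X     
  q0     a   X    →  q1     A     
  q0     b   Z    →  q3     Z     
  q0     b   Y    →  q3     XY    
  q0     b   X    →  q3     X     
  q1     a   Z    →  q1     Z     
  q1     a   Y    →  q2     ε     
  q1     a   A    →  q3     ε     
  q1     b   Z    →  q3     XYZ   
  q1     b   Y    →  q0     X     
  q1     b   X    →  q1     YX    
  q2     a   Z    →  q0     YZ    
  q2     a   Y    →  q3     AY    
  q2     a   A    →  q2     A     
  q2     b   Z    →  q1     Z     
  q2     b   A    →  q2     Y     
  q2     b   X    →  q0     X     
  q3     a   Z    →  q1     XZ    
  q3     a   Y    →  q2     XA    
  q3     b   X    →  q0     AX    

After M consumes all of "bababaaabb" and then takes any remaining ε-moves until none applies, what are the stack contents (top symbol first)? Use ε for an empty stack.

XXZ

(q0, bababaaabb, Z)
  read b, top Z: go to q3, push Z → (q3, ababaaabb, Z)
  read a, top Z: go to q1, push XZ → (q1, babaaabb, XZ)
  read b, top X: go to q1, push YX → (q1, abaaabb, YXZ)
  read a, top Y: go to q2, push ε → (q2, baaabb, XZ)
  read b, top X: go to q0, push X → (q0, aaabb, XZ)
  read a, top X: go to q1, push A → (q1, aabb, AZ)
  read a, top A: go to q3, push ε → (q3, abb, Z)
  read a, top Z: go to q1, push XZ → (q1, bb, XZ)
  read b, top X: go to q1, push YX → (q1, b, YXZ)
  read b, top Y: go to q0, push X → (q0, ε, XXZ)
All input consumed in state q0 with stack XXZ.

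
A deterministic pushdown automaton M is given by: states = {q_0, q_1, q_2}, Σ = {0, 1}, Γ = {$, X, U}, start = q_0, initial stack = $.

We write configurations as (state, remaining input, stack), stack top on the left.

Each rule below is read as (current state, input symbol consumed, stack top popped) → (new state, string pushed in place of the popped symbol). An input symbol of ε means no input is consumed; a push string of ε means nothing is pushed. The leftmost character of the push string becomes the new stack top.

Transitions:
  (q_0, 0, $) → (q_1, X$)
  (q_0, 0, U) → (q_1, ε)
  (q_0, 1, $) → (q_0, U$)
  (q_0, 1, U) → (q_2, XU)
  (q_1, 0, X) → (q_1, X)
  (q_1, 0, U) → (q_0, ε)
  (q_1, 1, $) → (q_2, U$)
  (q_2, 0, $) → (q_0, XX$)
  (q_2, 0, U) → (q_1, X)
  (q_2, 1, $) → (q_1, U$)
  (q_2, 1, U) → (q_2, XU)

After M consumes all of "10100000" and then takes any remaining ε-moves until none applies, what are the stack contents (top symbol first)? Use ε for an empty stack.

(q_0, 10100000, $)
  read 1, top $: go to q_0, push U$ → (q_0, 0100000, U$)
  read 0, top U: go to q_1, push ε → (q_1, 100000, $)
  read 1, top $: go to q_2, push U$ → (q_2, 00000, U$)
  read 0, top U: go to q_1, push X → (q_1, 0000, X$)
  read 0, top X: go to q_1, push X → (q_1, 000, X$)
  read 0, top X: go to q_1, push X → (q_1, 00, X$)
  read 0, top X: go to q_1, push X → (q_1, 0, X$)
  read 0, top X: go to q_1, push X → (q_1, ε, X$)
All input consumed in state q_1 with stack X$.

X$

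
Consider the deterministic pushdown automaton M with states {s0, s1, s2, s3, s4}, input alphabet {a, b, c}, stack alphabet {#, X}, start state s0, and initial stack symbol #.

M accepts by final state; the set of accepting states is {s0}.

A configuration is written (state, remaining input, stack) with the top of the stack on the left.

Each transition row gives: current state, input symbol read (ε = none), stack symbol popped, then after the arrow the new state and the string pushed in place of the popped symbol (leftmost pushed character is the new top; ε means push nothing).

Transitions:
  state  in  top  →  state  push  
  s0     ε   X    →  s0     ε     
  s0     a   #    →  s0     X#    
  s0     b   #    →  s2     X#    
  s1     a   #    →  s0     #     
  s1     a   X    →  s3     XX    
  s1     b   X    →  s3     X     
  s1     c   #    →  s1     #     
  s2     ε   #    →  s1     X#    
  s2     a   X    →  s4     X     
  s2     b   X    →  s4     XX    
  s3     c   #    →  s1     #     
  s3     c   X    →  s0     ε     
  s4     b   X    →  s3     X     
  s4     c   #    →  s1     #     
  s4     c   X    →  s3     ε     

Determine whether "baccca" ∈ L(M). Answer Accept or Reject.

(s0, baccca, #) ⊢ (s2, accca, X#) ⊢ (s4, ccca, X#) ⊢ (s3, cca, #) ⊢ (s1, ca, #) ⊢ (s1, a, #) ⊢ (s0, ε, #)
All input consumed; state s0 ∈ F.

Accept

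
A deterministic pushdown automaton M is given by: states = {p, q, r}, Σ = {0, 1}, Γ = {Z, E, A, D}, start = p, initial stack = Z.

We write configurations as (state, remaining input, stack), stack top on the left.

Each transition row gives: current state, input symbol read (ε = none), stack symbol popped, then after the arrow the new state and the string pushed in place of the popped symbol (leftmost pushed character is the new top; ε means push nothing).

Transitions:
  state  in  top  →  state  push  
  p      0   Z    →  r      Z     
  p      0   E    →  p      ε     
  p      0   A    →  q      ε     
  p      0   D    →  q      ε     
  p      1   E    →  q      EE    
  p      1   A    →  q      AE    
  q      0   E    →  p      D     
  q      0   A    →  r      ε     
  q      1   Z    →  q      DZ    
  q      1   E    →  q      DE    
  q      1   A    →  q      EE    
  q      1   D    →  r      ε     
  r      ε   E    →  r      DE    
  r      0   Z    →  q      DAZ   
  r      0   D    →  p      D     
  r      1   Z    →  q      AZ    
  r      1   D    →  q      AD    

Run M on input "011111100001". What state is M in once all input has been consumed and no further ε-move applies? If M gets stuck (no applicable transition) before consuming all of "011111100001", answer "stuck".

r

(p, 011111100001, Z) ⊢ (r, 11111100001, Z) ⊢ (q, 1111100001, AZ) ⊢ (q, 111100001, EEZ) ⊢ (q, 11100001, DEEZ) ⊢ (r, 1100001, EEZ) ⊢ (r, 1100001, DEEZ) ⊢ (q, 100001, ADEEZ) ⊢ (q, 00001, EEDEEZ) ⊢ (p, 0001, DEDEEZ) ⊢ (q, 001, EDEEZ) ⊢ (p, 01, DDEEZ) ⊢ (q, 1, DEEZ) ⊢ (r, ε, EEZ) ⊢ (r, ε, DEEZ)
All input consumed; M is in state r.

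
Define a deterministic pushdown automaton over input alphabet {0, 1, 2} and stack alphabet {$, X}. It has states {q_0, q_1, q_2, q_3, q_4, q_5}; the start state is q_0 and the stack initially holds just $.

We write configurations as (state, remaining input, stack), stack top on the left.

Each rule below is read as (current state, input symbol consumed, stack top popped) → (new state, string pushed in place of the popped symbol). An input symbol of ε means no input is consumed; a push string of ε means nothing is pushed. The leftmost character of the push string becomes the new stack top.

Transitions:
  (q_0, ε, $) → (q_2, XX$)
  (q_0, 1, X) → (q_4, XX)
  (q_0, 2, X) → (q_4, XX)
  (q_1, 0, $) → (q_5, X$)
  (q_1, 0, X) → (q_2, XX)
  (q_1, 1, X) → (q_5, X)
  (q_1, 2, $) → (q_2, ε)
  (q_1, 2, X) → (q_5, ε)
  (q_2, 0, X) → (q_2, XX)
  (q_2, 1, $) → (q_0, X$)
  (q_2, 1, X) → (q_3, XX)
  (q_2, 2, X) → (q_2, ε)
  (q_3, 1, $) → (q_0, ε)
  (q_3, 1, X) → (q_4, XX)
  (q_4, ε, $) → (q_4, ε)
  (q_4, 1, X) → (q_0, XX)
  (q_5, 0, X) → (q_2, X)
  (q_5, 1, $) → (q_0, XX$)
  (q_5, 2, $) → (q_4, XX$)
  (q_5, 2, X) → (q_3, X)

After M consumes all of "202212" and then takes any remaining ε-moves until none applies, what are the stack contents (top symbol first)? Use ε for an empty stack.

(q_0, 202212, $)
  ε-move, top $: go to q_2, push XX$ → (q_2, 202212, XX$)
  read 2, top X: go to q_2, push ε → (q_2, 02212, X$)
  read 0, top X: go to q_2, push XX → (q_2, 2212, XX$)
  read 2, top X: go to q_2, push ε → (q_2, 212, X$)
  read 2, top X: go to q_2, push ε → (q_2, 12, $)
  read 1, top $: go to q_0, push X$ → (q_0, 2, X$)
  read 2, top X: go to q_4, push XX → (q_4, ε, XX$)
All input consumed in state q_4 with stack XX$.

XX$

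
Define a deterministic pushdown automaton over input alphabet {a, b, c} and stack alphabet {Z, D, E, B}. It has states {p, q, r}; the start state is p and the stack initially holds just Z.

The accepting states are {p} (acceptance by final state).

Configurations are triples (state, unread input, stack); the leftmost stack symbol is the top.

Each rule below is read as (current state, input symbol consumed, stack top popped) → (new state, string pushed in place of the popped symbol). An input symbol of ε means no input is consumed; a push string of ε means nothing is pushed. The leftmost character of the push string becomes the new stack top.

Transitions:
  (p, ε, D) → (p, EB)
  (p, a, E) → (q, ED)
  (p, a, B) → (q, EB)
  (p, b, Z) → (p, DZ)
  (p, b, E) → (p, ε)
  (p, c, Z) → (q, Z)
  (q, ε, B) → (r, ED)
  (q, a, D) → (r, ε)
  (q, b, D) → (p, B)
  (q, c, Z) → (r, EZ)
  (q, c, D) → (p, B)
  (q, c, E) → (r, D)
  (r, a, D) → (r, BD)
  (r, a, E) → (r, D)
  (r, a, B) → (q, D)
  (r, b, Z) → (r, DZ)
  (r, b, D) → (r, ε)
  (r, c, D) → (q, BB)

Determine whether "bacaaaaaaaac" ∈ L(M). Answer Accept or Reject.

(p, bacaaaaaaaac, Z) ⊢ (p, acaaaaaaaac, DZ) ⊢ (p, acaaaaaaaac, EBZ) ⊢ (q, caaaaaaaac, EDBZ) ⊢ (r, aaaaaaaac, DDBZ) ⊢ (r, aaaaaaac, BDDBZ) ⊢ (q, aaaaaac, DDDBZ) ⊢ (r, aaaaac, DDBZ) ⊢ (r, aaaac, BDDBZ) ⊢ (q, aaac, DDDBZ) ⊢ (r, aac, DDBZ) ⊢ (r, ac, BDDBZ) ⊢ (q, c, DDDBZ) ⊢ (p, ε, BDDBZ)
All input consumed; state p ∈ F.

Accept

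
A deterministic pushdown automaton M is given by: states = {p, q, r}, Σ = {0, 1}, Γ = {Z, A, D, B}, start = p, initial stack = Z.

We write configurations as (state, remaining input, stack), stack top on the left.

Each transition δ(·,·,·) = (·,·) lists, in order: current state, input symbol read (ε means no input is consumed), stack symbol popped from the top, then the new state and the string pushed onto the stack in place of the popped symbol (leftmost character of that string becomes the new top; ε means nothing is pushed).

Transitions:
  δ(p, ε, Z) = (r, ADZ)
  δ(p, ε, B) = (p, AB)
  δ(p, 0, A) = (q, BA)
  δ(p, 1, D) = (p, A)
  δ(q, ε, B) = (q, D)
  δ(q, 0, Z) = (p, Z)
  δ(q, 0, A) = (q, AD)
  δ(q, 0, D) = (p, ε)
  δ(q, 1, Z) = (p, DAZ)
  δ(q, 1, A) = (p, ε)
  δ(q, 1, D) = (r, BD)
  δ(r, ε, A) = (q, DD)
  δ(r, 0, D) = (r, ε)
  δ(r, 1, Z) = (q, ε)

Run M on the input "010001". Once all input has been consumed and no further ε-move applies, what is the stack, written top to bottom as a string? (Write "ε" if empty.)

BDADZ

(p, 010001, Z)
  ε-move, top Z: go to r, push ADZ → (r, 010001, ADZ)
  ε-move, top A: go to q, push DD → (q, 010001, DDDZ)
  read 0, top D: go to p, push ε → (p, 10001, DDZ)
  read 1, top D: go to p, push A → (p, 0001, ADZ)
  read 0, top A: go to q, push BA → (q, 001, BADZ)
  ε-move, top B: go to q, push D → (q, 001, DADZ)
  read 0, top D: go to p, push ε → (p, 01, ADZ)
  read 0, top A: go to q, push BA → (q, 1, BADZ)
  ε-move, top B: go to q, push D → (q, 1, DADZ)
  read 1, top D: go to r, push BD → (r, ε, BDADZ)
All input consumed in state r with stack BDADZ.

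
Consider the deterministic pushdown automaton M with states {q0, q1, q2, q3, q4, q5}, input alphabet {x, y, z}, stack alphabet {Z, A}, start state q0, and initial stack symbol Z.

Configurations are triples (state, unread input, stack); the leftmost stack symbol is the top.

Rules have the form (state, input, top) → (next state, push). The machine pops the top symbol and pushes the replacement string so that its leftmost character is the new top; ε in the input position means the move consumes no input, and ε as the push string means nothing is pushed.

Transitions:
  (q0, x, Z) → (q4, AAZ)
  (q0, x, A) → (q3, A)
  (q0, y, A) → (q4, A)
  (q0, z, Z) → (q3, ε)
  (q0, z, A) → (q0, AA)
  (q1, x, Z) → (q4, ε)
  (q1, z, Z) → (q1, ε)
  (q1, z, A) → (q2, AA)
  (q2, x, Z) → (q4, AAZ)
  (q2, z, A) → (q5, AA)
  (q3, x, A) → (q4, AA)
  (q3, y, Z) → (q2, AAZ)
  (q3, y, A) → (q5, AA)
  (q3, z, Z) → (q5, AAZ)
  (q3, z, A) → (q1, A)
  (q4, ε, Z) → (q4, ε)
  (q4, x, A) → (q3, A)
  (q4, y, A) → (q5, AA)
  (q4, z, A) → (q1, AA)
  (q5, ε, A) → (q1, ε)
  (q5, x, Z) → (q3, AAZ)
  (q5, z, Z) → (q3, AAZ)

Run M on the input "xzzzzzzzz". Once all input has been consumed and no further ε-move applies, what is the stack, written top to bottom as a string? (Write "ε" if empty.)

AAAAAAAZ

(q0, xzzzzzzzz, Z) ⊢ (q4, zzzzzzzz, AAZ) ⊢ (q1, zzzzzzz, AAAZ) ⊢ (q2, zzzzzz, AAAAZ) ⊢ (q5, zzzzz, AAAAAZ) ⊢ (q1, zzzzz, AAAAZ) ⊢ (q2, zzzz, AAAAAZ) ⊢ (q5, zzz, AAAAAAZ) ⊢ (q1, zzz, AAAAAZ) ⊢ (q2, zz, AAAAAAZ) ⊢ (q5, z, AAAAAAAZ) ⊢ (q1, z, AAAAAAZ) ⊢ (q2, ε, AAAAAAAZ)
All input consumed in state q2 with stack AAAAAAAZ.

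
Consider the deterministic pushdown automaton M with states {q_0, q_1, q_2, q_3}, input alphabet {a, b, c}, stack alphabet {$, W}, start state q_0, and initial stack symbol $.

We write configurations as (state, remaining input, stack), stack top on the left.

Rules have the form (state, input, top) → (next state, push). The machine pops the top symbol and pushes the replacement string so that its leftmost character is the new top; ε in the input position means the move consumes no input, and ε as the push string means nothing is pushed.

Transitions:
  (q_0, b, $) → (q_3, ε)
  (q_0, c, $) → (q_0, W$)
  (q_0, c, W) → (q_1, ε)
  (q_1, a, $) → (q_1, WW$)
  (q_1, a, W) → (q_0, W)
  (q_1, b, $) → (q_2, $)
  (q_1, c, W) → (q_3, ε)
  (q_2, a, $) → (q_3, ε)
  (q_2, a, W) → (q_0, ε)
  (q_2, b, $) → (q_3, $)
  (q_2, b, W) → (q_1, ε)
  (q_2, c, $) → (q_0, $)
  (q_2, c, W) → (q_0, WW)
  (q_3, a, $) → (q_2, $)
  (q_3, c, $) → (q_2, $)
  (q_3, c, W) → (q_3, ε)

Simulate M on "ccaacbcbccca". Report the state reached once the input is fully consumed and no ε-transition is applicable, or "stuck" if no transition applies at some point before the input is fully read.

(q_0, ccaacbcbccca, $) ⊢ (q_0, caacbcbccca, W$) ⊢ (q_1, aacbcbccca, $) ⊢ (q_1, acbcbccca, WW$) ⊢ (q_0, cbcbccca, WW$) ⊢ (q_1, bcbccca, W$)
No transition for (q_1, b, top W); M blocks with input bcbccca remaining.

stuck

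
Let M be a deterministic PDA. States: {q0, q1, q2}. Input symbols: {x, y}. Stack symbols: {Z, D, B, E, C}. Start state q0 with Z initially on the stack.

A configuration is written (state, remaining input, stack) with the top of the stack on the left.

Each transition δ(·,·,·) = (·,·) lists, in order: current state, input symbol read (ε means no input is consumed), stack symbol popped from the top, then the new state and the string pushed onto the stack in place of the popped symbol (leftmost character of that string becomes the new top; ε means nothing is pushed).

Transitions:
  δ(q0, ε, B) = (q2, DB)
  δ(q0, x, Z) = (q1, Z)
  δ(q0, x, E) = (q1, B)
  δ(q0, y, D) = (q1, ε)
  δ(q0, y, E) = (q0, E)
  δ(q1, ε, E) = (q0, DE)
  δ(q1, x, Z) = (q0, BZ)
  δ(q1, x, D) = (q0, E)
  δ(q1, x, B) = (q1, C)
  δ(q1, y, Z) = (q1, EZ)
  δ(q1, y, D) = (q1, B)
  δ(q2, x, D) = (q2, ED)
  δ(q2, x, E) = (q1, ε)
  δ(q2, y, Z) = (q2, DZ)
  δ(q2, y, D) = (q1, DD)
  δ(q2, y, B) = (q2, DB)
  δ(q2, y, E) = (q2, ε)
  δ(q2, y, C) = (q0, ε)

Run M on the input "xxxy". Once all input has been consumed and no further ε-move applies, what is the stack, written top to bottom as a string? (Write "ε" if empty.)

DBZ

(q0, xxxy, Z)
  read x, top Z: go to q1, push Z → (q1, xxy, Z)
  read x, top Z: go to q0, push BZ → (q0, xy, BZ)
  ε-move, top B: go to q2, push DB → (q2, xy, DBZ)
  read x, top D: go to q2, push ED → (q2, y, EDBZ)
  read y, top E: go to q2, push ε → (q2, ε, DBZ)
All input consumed in state q2 with stack DBZ.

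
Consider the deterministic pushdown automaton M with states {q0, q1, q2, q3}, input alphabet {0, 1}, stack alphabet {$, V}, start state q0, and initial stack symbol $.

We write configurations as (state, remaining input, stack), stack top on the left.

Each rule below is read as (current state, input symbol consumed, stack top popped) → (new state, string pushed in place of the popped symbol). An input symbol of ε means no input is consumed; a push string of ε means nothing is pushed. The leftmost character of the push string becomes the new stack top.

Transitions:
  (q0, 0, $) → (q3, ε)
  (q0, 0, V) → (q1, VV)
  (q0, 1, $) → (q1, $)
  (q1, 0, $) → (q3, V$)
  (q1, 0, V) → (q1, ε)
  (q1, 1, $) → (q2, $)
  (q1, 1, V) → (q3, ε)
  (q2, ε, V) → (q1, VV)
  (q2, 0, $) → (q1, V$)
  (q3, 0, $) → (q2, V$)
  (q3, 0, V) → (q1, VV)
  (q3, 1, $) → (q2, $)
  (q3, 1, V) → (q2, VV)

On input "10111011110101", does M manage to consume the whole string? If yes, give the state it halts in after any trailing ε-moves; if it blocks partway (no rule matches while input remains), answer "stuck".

(q0, 10111011110101, $)
  read 1, top $: go to q1, push $ → (q1, 0111011110101, $)
  read 0, top $: go to q3, push V$ → (q3, 111011110101, V$)
  read 1, top V: go to q2, push VV → (q2, 11011110101, VV$)
  ε-move, top V: go to q1, push VV → (q1, 11011110101, VVV$)
  read 1, top V: go to q3, push ε → (q3, 1011110101, VV$)
  read 1, top V: go to q2, push VV → (q2, 011110101, VVV$)
  ε-move, top V: go to q1, push VV → (q1, 011110101, VVVV$)
  read 0, top V: go to q1, push ε → (q1, 11110101, VVV$)
  read 1, top V: go to q3, push ε → (q3, 1110101, VV$)
  read 1, top V: go to q2, push VV → (q2, 110101, VVV$)
  ε-move, top V: go to q1, push VV → (q1, 110101, VVVV$)
  read 1, top V: go to q3, push ε → (q3, 10101, VVV$)
  read 1, top V: go to q2, push VV → (q2, 0101, VVVV$)
  ε-move, top V: go to q1, push VV → (q1, 0101, VVVVV$)
  read 0, top V: go to q1, push ε → (q1, 101, VVVV$)
  read 1, top V: go to q3, push ε → (q3, 01, VVV$)
  read 0, top V: go to q1, push VV → (q1, 1, VVVV$)
  read 1, top V: go to q3, push ε → (q3, ε, VVV$)
All input consumed; M is in state q3.

q3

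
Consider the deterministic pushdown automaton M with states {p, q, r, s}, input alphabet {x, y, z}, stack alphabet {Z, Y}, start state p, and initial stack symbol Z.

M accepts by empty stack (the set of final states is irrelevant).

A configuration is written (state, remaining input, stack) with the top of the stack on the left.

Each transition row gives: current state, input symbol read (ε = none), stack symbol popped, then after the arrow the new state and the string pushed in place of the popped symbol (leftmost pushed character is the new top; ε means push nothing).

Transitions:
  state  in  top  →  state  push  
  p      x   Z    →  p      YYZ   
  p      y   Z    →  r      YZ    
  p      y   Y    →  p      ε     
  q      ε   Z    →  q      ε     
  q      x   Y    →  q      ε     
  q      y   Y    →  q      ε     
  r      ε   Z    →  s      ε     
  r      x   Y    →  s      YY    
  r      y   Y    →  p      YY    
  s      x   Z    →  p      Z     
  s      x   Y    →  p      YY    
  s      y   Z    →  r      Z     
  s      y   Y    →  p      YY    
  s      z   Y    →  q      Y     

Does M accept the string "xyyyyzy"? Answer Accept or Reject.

Reject

(p, xyyyyzy, Z) ⊢ (p, yyyyzy, YYZ) ⊢ (p, yyyzy, YZ) ⊢ (p, yyzy, Z) ⊢ (r, yzy, YZ) ⊢ (p, zy, YYZ)
No transition applies at (p, zy, YYZ); input not fully consumed.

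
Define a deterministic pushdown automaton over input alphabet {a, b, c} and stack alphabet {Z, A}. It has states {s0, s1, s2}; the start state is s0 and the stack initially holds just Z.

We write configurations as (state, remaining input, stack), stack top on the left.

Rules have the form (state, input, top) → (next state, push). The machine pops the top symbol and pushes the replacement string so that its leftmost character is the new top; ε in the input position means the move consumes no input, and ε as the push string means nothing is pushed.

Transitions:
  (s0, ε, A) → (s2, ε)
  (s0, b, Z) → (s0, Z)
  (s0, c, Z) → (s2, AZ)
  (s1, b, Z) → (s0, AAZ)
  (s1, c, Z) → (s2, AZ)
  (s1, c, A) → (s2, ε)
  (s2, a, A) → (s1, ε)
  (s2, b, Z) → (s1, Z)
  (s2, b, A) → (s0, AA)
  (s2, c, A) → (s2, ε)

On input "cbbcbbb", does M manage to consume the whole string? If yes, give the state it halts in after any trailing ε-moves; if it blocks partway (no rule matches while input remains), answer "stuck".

(s0, cbbcbbb, Z) ⊢ (s2, bbcbbb, AZ) ⊢ (s0, bcbbb, AAZ) ⊢ (s2, bcbbb, AZ) ⊢ (s0, cbbb, AAZ) ⊢ (s2, cbbb, AZ) ⊢ (s2, bbb, Z) ⊢ (s1, bb, Z) ⊢ (s0, b, AAZ) ⊢ (s2, b, AZ) ⊢ (s0, ε, AAZ) ⊢ (s2, ε, AZ)
All input consumed; M is in state s2.

s2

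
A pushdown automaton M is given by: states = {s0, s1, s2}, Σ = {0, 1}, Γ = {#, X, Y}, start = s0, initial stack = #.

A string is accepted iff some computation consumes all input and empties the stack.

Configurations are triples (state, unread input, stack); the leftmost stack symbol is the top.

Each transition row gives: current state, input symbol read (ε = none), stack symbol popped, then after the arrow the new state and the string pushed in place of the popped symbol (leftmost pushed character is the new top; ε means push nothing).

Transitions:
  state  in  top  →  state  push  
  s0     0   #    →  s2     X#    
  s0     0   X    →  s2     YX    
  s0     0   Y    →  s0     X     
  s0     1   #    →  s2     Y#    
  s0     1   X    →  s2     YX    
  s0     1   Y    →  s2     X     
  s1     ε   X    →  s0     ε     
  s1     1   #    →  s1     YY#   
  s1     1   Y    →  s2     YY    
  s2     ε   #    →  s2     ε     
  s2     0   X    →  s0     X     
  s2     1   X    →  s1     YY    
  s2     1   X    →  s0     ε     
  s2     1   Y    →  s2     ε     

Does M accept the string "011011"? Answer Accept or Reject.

Reject

No computation consumes all input and empties the stack.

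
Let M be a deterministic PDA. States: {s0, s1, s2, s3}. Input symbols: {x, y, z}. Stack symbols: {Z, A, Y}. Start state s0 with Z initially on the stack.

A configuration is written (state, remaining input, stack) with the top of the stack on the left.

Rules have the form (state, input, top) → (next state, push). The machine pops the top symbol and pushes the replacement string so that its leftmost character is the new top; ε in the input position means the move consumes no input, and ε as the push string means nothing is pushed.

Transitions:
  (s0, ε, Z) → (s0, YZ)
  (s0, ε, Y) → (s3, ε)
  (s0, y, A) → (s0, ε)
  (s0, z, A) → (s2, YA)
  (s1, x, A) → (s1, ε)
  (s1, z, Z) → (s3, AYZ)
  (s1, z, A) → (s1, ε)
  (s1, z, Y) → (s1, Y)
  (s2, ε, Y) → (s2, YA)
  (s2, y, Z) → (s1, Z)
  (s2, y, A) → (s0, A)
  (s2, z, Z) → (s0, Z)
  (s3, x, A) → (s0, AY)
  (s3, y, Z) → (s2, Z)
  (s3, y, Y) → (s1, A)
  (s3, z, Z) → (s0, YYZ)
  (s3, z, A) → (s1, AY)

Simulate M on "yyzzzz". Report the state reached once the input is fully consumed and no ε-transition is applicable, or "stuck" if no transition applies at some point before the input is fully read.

(s0, yyzzzz, Z) ⊢ (s0, yyzzzz, YZ) ⊢ (s3, yyzzzz, Z) ⊢ (s2, yzzzz, Z) ⊢ (s1, zzzz, Z) ⊢ (s3, zzz, AYZ) ⊢ (s1, zz, AYYZ) ⊢ (s1, z, YYZ) ⊢ (s1, ε, YYZ)
All input consumed; M is in state s1.

s1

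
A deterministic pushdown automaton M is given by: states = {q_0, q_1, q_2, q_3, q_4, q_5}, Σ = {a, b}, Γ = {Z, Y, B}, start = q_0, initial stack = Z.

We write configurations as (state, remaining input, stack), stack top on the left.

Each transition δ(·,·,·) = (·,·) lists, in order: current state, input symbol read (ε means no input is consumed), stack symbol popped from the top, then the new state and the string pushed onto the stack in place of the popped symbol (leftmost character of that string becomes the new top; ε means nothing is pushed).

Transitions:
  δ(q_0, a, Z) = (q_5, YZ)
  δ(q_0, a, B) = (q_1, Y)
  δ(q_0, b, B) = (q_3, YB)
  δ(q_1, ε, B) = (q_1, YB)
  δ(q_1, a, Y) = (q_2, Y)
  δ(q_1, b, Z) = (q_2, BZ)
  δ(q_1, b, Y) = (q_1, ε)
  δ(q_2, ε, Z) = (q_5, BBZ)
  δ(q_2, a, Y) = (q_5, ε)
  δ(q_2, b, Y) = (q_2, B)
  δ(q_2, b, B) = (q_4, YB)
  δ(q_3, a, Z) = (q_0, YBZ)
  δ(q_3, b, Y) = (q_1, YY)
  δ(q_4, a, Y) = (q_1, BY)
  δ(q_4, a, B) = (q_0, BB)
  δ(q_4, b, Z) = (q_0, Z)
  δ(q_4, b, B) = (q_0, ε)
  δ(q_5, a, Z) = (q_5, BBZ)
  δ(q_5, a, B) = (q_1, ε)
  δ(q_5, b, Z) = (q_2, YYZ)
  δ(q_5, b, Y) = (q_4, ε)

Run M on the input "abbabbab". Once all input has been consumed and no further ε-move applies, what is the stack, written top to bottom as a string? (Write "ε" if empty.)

Z

(q_0, abbabbab, Z)
  read a, top Z: go to q_5, push YZ → (q_5, bbabbab, YZ)
  read b, top Y: go to q_4, push ε → (q_4, babbab, Z)
  read b, top Z: go to q_0, push Z → (q_0, abbab, Z)
  read a, top Z: go to q_5, push YZ → (q_5, bbab, YZ)
  read b, top Y: go to q_4, push ε → (q_4, bab, Z)
  read b, top Z: go to q_0, push Z → (q_0, ab, Z)
  read a, top Z: go to q_5, push YZ → (q_5, b, YZ)
  read b, top Y: go to q_4, push ε → (q_4, ε, Z)
All input consumed in state q_4 with stack Z.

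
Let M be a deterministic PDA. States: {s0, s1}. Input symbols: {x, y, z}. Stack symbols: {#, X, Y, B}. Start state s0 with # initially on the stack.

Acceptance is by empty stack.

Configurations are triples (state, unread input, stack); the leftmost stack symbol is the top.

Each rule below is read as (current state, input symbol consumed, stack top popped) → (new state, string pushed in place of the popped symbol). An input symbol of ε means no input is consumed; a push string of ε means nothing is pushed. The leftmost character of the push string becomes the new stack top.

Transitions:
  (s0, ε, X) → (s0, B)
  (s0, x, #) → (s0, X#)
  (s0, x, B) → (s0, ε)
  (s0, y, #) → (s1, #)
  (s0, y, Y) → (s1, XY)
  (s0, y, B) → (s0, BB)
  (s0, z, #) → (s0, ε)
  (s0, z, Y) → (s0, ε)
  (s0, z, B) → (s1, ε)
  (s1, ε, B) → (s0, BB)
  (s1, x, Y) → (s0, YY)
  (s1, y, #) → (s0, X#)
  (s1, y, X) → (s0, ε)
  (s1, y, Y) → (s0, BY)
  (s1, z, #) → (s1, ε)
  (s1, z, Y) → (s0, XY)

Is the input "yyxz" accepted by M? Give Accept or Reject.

(s0, yyxz, #)
  read y, top #: go to s1, push # → (s1, yxz, #)
  read y, top #: go to s0, push X# → (s0, xz, X#)
  ε-move, top X: go to s0, push B → (s0, xz, B#)
  read x, top B: go to s0, push ε → (s0, z, #)
  read z, top #: go to s0, push ε → (s0, ε, ε)
All input consumed and the stack is empty.

Accept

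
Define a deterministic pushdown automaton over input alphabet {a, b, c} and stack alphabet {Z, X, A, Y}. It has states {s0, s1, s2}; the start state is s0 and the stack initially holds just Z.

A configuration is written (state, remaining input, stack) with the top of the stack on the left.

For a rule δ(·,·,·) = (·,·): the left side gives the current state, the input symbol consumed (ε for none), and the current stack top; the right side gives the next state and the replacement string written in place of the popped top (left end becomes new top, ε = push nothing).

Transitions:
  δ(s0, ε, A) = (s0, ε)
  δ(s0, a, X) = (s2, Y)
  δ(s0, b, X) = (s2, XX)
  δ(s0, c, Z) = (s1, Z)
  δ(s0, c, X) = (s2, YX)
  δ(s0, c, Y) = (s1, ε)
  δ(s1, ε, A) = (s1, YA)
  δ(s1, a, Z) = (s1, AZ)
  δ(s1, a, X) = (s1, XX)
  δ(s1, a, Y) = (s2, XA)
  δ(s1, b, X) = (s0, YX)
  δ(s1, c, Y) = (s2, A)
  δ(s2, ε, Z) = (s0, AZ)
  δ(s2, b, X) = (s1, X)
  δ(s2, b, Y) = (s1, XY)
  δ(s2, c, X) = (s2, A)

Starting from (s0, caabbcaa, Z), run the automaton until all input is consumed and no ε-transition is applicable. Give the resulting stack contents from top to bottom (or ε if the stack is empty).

(s0, caabbcaa, Z)
  read c, top Z: go to s1, push Z → (s1, aabbcaa, Z)
  read a, top Z: go to s1, push AZ → (s1, abbcaa, AZ)
  ε-move, top A: go to s1, push YA → (s1, abbcaa, YAZ)
  read a, top Y: go to s2, push XA → (s2, bbcaa, XAAZ)
  read b, top X: go to s1, push X → (s1, bcaa, XAAZ)
  read b, top X: go to s0, push YX → (s0, caa, YXAAZ)
  read c, top Y: go to s1, push ε → (s1, aa, XAAZ)
  read a, top X: go to s1, push XX → (s1, a, XXAAZ)
  read a, top X: go to s1, push XX → (s1, ε, XXXAAZ)
All input consumed in state s1 with stack XXXAAZ.

XXXAAZ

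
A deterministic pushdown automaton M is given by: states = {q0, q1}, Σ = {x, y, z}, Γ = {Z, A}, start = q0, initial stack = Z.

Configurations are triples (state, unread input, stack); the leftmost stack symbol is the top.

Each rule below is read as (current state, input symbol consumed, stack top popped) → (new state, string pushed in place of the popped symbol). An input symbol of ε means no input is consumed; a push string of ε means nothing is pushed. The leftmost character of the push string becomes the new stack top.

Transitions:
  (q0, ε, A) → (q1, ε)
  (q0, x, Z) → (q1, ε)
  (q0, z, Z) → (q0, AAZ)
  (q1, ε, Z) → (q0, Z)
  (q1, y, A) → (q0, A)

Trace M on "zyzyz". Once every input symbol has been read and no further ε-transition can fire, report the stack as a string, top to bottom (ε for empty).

(q0, zyzyz, Z) ⊢ (q0, yzyz, AAZ) ⊢ (q1, yzyz, AZ) ⊢ (q0, zyz, AZ) ⊢ (q1, zyz, Z) ⊢ (q0, zyz, Z) ⊢ (q0, yz, AAZ) ⊢ (q1, yz, AZ) ⊢ (q0, z, AZ) ⊢ (q1, z, Z) ⊢ (q0, z, Z) ⊢ (q0, ε, AAZ) ⊢ (q1, ε, AZ)
All input consumed in state q1 with stack AZ.

AZ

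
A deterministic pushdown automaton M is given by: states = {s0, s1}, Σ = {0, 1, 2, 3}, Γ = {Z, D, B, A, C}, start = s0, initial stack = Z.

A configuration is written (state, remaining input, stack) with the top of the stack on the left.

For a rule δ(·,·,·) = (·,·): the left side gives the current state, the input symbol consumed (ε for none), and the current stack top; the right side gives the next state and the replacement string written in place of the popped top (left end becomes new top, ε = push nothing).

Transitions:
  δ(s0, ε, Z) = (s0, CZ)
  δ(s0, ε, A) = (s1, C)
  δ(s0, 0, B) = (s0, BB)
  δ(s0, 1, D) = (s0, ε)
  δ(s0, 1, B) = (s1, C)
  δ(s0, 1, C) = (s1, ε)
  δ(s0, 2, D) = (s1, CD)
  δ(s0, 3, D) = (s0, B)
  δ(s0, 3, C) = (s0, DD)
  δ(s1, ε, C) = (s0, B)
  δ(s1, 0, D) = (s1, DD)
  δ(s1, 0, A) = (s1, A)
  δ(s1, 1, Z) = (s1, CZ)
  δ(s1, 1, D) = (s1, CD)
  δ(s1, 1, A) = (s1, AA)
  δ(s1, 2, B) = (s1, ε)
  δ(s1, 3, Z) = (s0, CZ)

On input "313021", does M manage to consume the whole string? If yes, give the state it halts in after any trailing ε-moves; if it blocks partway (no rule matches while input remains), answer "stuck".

stuck

(s0, 313021, Z)
  ε-move, top Z: go to s0, push CZ → (s0, 313021, CZ)
  read 3, top C: go to s0, push DD → (s0, 13021, DDZ)
  read 1, top D: go to s0, push ε → (s0, 3021, DZ)
  read 3, top D: go to s0, push B → (s0, 021, BZ)
  read 0, top B: go to s0, push BB → (s0, 21, BBZ)
No transition for (s0, 2, top B); M blocks with input 21 remaining.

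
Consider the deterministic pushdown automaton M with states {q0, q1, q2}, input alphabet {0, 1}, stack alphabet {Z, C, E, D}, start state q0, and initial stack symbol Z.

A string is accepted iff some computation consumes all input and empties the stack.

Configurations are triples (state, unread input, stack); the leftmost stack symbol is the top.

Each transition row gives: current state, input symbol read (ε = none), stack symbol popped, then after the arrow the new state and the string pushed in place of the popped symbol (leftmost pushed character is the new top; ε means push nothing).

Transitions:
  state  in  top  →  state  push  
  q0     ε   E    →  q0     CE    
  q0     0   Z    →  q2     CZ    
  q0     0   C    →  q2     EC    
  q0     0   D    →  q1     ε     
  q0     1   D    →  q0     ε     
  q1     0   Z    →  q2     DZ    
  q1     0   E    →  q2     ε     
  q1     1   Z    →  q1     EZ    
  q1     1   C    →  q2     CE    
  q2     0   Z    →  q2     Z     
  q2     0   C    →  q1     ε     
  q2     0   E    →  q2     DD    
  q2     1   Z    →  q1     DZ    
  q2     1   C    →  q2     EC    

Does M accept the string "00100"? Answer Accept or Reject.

(q0, 00100, Z)
  read 0, top Z: go to q2, push CZ → (q2, 0100, CZ)
  read 0, top C: go to q1, push ε → (q1, 100, Z)
  read 1, top Z: go to q1, push EZ → (q1, 00, EZ)
  read 0, top E: go to q2, push ε → (q2, 0, Z)
  read 0, top Z: go to q2, push Z → (q2, ε, Z)
All input consumed; stack is Z, not empty, and no further ε-move applies.

Reject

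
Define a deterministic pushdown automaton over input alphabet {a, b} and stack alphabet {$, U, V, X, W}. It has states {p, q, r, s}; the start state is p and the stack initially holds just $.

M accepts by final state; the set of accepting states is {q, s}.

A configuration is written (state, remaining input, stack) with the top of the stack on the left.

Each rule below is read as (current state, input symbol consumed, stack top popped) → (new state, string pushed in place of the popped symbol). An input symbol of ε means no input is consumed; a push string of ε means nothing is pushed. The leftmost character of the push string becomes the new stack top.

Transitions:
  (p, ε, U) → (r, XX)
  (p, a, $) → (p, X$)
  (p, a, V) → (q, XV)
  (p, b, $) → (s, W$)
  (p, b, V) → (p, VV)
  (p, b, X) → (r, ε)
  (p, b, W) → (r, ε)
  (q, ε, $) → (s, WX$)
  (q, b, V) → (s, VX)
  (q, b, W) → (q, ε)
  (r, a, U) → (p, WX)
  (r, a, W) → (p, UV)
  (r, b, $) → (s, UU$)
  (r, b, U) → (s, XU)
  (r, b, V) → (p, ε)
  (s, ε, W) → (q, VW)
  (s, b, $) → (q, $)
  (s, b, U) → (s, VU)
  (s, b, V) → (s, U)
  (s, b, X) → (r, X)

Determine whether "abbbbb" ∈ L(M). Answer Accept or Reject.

Accept

(p, abbbbb, $)
  read a, top $: go to p, push X$ → (p, bbbbb, X$)
  read b, top X: go to r, push ε → (r, bbbb, $)
  read b, top $: go to s, push UU$ → (s, bbb, UU$)
  read b, top U: go to s, push VU → (s, bb, VUU$)
  read b, top V: go to s, push U → (s, b, UUU$)
  read b, top U: go to s, push VU → (s, ε, VUUU$)
All input consumed; state s ∈ F.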